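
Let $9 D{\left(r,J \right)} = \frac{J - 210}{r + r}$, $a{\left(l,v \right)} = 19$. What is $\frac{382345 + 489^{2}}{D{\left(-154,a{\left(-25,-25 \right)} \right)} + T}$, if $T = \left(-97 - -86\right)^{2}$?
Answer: $\frac{1722703752}{335603} \approx 5133.2$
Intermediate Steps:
$T = 121$ ($T = \left(-97 + 86\right)^{2} = \left(-11\right)^{2} = 121$)
$D{\left(r,J \right)} = \frac{-210 + J}{18 r}$ ($D{\left(r,J \right)} = \frac{\left(J - 210\right) \frac{1}{r + r}}{9} = \frac{\left(-210 + J\right) \frac{1}{2 r}}{9} = \frac{\frac{1}{2} \frac{1}{r} \left(-210 + J\right)}{9} = \frac{-210 + J}{18 r}$)
$\frac{382345 + 489^{2}}{D{\left(-154,a{\left(-25,-25 \right)} \right)} + T} = \frac{382345 + 489^{2}}{\frac{-210 + 19}{18 \left(-154\right)} + 121} = \frac{382345 + 239121}{\frac{1}{18} \left(- \frac{1}{154}\right) \left(-191\right) + 121} = \frac{621466}{\frac{191}{2772} + 121} = \frac{621466}{\frac{335603}{2772}} = 621466 \cdot \frac{2772}{335603} = \frac{1722703752}{335603}$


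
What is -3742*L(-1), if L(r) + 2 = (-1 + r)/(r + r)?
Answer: 3742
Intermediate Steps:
L(r) = -2 + (-1 + r)/(2*r) (L(r) = -2 + (-1 + r)/(r + r) = -2 + (-1 + r)/((2*r)) = -2 + (-1 + r)*(1/(2*r)) = -2 + (-1 + r)/(2*r))
-3742*L(-1) = -1871*(-1 - 3*(-1))/(-1) = -1871*(-1)*(-1 + 3) = -1871*(-1)*2 = -3742*(-1) = 3742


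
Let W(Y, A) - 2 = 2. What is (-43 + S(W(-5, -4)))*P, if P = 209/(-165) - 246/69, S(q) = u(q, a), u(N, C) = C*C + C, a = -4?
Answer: 51677/345 ≈ 149.79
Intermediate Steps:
W(Y, A) = 4 (W(Y, A) = 2 + 2 = 4)
u(N, C) = C + C² (u(N, C) = C² + C = C + C²)
S(q) = 12 (S(q) = -4*(1 - 4) = -4*(-3) = 12)
P = -1667/345 (P = 209*(-1/165) - 246*1/69 = -19/15 - 82/23 = -1667/345 ≈ -4.8319)
(-43 + S(W(-5, -4)))*P = (-43 + 12)*(-1667/345) = -31*(-1667/345) = 51677/345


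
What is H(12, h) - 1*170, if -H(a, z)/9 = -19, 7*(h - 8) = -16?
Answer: 1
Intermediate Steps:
h = 40/7 (h = 8 + (⅐)*(-16) = 8 - 16/7 = 40/7 ≈ 5.7143)
H(a, z) = 171 (H(a, z) = -9*(-19) = 171)
H(12, h) - 1*170 = 171 - 1*170 = 171 - 170 = 1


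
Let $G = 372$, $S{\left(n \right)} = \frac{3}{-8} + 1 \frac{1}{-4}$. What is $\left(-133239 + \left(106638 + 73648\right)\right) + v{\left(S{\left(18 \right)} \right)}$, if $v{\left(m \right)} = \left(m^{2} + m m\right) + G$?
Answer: $\frac{1517433}{32} \approx 47420.0$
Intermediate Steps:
$S{\left(n \right)} = - \frac{5}{8}$ ($S{\left(n \right)} = 3 \left(- \frac{1}{8}\right) + 1 \left(- \frac{1}{4}\right) = - \frac{3}{8} - \frac{1}{4} = - \frac{5}{8}$)
$v{\left(m \right)} = 372 + 2 m^{2}$ ($v{\left(m \right)} = \left(m^{2} + m m\right) + 372 = \left(m^{2} + m^{2}\right) + 372 = 2 m^{2} + 372 = 372 + 2 m^{2}$)
$\left(-133239 + \left(106638 + 73648\right)\right) + v{\left(S{\left(18 \right)} \right)} = \left(-133239 + \left(106638 + 73648\right)\right) + \left(372 + 2 \left(- \frac{5}{8}\right)^{2}\right) = \left(-133239 + 180286\right) + \left(372 + 2 \cdot \frac{25}{64}\right) = 47047 + \left(372 + \frac{25}{32}\right) = 47047 + \frac{11929}{32} = \frac{1517433}{32}$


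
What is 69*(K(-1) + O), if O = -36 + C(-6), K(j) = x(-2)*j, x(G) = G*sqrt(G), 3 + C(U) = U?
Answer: -3105 + 138*I*sqrt(2) ≈ -3105.0 + 195.16*I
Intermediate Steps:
C(U) = -3 + U
x(G) = G**(3/2)
K(j) = -2*I*j*sqrt(2) (K(j) = (-2)**(3/2)*j = (-2*I*sqrt(2))*j = -2*I*j*sqrt(2))
O = -45 (O = -36 + (-3 - 6) = -36 - 9 = -45)
69*(K(-1) + O) = 69*(-2*I*(-1)*sqrt(2) - 45) = 69*(2*I*sqrt(2) - 45) = 69*(-45 + 2*I*sqrt(2)) = -3105 + 138*I*sqrt(2)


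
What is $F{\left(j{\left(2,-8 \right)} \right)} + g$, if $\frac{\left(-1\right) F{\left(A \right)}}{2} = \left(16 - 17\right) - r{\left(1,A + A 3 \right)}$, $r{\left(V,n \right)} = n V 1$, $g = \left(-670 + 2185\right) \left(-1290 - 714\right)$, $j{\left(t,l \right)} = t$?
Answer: $-3036042$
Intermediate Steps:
$g = -3036060$ ($g = 1515 \left(-2004\right) = -3036060$)
$r{\left(V,n \right)} = V n$ ($r{\left(V,n \right)} = V n 1 = V n$)
$F{\left(A \right)} = 2 + 8 A$ ($F{\left(A \right)} = - 2 \left(\left(16 - 17\right) - 1 \left(A + A 3\right)\right) = - 2 \left(-1 - 1 \left(A + 3 A\right)\right) = - 2 \left(-1 - 1 \cdot 4 A\right) = - 2 \left(-1 - 4 A\right) = 2 + 8 A$)
$F{\left(j{\left(2,-8 \right)} \right)} + g = \left(2 + 8 \cdot 2\right) - 3036060 = \left(2 + 16\right) - 3036060 = 18 - 3036060 = -3036042$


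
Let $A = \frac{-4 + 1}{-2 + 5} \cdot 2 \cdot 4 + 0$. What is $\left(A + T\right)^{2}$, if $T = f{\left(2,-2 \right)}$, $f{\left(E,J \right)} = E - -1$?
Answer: $25$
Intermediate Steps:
$f{\left(E,J \right)} = 1 + E$ ($f{\left(E,J \right)} = E + 1 = 1 + E$)
$T = 3$ ($T = 1 + 2 = 3$)
$A = -8$ ($A = - \frac{3}{3} \cdot 8 + 0 = \left(-3\right) \frac{1}{3} \cdot 8 + 0 = \left(-1\right) 8 + 0 = -8 + 0 = -8$)
$\left(A + T\right)^{2} = \left(-8 + 3\right)^{2} = \left(-5\right)^{2} = 25$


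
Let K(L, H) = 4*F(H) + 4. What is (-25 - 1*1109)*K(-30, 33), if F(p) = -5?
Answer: 18144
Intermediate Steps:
K(L, H) = -16 (K(L, H) = 4*(-5) + 4 = -20 + 4 = -16)
(-25 - 1*1109)*K(-30, 33) = (-25 - 1*1109)*(-16) = (-25 - 1109)*(-16) = -1134*(-16) = 18144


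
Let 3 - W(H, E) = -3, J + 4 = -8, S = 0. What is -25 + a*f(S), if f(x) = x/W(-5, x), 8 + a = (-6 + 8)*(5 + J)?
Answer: -25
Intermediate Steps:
J = -12 (J = -4 - 8 = -12)
W(H, E) = 6 (W(H, E) = 3 - 1*(-3) = 3 + 3 = 6)
a = -22 (a = -8 + (-6 + 8)*(5 - 12) = -8 + 2*(-7) = -8 - 14 = -22)
f(x) = x/6
-25 + a*f(S) = -25 - 11*0/3 = -25 - 22*0 = -25 + 0 = -25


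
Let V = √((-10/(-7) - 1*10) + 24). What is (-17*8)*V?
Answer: -816*√21/7 ≈ -534.20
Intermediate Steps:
V = 6*√21/7 (V = √((-10*(-⅐) - 10) + 24) = √((10/7 - 10) + 24) = √(-60/7 + 24) = √(108/7) = 6*√21/7 ≈ 3.9279)
(-17*8)*V = (-17*8)*(6*√21/7) = -816*√21/7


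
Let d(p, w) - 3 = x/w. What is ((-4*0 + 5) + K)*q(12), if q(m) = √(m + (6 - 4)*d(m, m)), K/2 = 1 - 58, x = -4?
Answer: -218*√39/3 ≈ -453.80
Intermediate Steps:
d(p, w) = 3 - 4/w
K = -114 (K = 2*(1 - 58) = 2*(-57) = -114)
q(m) = √(6 + m - 8/m) (q(m) = √(m + (6 - 4)*(3 - 4/m)) = √(m + 2*(3 - 4/m)) = √(m + (6 - 8/m)) = √(6 + m - 8/m))
((-4*0 + 5) + K)*q(12) = ((-4*0 + 5) - 114)*√(6 + 12 - 8/12) = ((0 + 5) - 114)*√(6 + 12 - 8*1/12) = (5 - 114)*√(6 + 12 - ⅔) = -218*√39/3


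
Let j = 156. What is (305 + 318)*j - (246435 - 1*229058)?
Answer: 79811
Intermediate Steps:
(305 + 318)*j - (246435 - 1*229058) = (305 + 318)*156 - (246435 - 1*229058) = 623*156 - (246435 - 229058) = 97188 - 1*17377 = 97188 - 17377 = 79811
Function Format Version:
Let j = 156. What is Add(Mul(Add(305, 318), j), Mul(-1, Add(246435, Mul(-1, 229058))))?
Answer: 79811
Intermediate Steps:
Add(Mul(Add(305, 318), j), Mul(-1, Add(246435, Mul(-1, 229058)))) = Add(Mul(Add(305, 318), 156), Mul(-1, Add(246435, Mul(-1, 229058)))) = Add(Mul(623, 156), Mul(-1, Add(246435, -229058))) = Add(97188, Mul(-1, 17377)) = Add(97188, -17377) = 79811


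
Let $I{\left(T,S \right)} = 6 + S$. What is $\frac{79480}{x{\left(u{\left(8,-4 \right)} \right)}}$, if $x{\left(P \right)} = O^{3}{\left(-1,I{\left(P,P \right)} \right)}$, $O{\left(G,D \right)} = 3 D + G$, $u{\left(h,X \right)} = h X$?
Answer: $- \frac{79480}{493039} \approx -0.1612$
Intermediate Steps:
$u{\left(h,X \right)} = X h$
$O{\left(G,D \right)} = G + 3 D$
$x{\left(P \right)} = \left(17 + 3 P\right)^{3}$ ($x{\left(P \right)} = \left(-1 + 3 \left(6 + P\right)\right)^{3} = \left(-1 + \left(18 + 3 P\right)\right)^{3} = \left(17 + 3 P\right)^{3}$)
$\frac{79480}{x{\left(u{\left(8,-4 \right)} \right)}} = \frac{79480}{\left(17 + 3 \left(\left(-4\right) 8\right)\right)^{3}} = \frac{79480}{\left(17 + 3 \left(-32\right)\right)^{3}} = \frac{79480}{\left(17 - 96\right)^{3}} = \frac{79480}{\left(-79\right)^{3}} = \frac{79480}{-493039} = 79480 \left(- \frac{1}{493039}\right) = - \frac{79480}{493039}$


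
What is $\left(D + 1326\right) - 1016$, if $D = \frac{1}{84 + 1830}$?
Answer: $\frac{593341}{1914} \approx 310.0$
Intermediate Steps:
$D = \frac{1}{1914} \approx 0.00052247$
$\left(D + 1326\right) - 1016 = \left(\frac{1}{1914} + 1326\right) - 1016 = \frac{2537965}{1914} - 1016 = \frac{593341}{1914}$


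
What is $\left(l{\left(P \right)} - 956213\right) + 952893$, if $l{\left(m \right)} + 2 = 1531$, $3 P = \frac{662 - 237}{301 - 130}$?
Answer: $-1791$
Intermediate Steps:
$P = \frac{425}{513}$ ($P = \frac{\left(662 - 237\right) \frac{1}{301 - 130}}{3} = \frac{425 \cdot \frac{1}{171}}{3} = \frac{1}{3} \cdot \frac{425}{171} = \frac{425}{513} \approx 0.82846$)
$l{\left(m \right)} = 1529$ ($l{\left(m \right)} = -2 + 1531 = 1529$)
$\left(l{\left(P \right)} - 956213\right) + 952893 = \left(1529 - 956213\right) + 952893 = -954684 + 952893 = -1791$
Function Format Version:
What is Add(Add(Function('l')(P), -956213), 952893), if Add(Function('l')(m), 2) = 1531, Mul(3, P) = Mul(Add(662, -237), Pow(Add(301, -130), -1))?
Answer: -1791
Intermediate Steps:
P = Rational(425, 513) (P = Mul(Rational(1, 3), Mul(Add(662, -237), Pow(Add(301, -130), -1))) = Mul(Rational(1, 3), Mul(425, Pow(171, -1))) = Mul(Rational(1, 3), Mul(425, Rational(1, 171))) = Mul(Rational(1, 3), Rational(425, 171)) = Rational(425, 513) ≈ 0.82846)
Function('l')(m) = 1529 (Function('l')(m) = Add(-2, 1531) = 1529)
Add(Add(Function('l')(P), -956213), 952893) = Add(Add(1529, -956213), 952893) = Add(-954684, 952893) = -1791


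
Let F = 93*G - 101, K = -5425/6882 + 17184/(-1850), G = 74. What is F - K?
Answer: 37690477/5550 ≈ 6791.1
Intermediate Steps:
K = -55927/5550 (K = -5425*1/6882 + 17184*(-1/1850) = -175/222 - 8592/925 = -55927/5550 ≈ -10.077)
F = 6781 (F = 93*74 - 101 = 6882 - 101 = 6781)
F - K = 6781 - 1*(-55927/5550) = 6781 + 55927/5550 = 37690477/5550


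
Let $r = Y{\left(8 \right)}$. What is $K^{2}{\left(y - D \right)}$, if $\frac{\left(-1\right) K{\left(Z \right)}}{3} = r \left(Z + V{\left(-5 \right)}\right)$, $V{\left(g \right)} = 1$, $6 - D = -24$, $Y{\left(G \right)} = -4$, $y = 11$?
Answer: $46656$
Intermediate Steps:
$D = 30$ ($D = 6 - -24 = 6 + 24 = 30$)
$r = -4$
$K{\left(Z \right)} = 12 + 12 Z$ ($K{\left(Z \right)} = - 3 \left(- 4 \left(Z + 1\right)\right) = - 3 \left(- 4 \left(1 + Z\right)\right) = - 3 \left(-4 - 4 Z\right) = 12 + 12 Z$)
$K^{2}{\left(y - D \right)} = \left(12 + 12 \left(11 - 30\right)\right)^{2} = \left(12 + 12 \left(-19\right)\right)^{2} = \left(12 - 228\right)^{2} = \left(-216\right)^{2} = 46656$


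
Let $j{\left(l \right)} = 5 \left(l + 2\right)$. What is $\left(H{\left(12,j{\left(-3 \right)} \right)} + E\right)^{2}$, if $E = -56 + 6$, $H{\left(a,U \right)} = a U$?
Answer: $12100$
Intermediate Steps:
$j{\left(l \right)} = 10 + 5 l$ ($j{\left(l \right)} = 5 \left(2 + l\right) = 10 + 5 l$)
$H{\left(a,U \right)} = U a$
$E = -50$
$\left(H{\left(12,j{\left(-3 \right)} \right)} + E\right)^{2} = \left(\left(10 + 5 \left(-3\right)\right) 12 - 50\right)^{2} = \left(\left(10 - 15\right) 12 - 50\right)^{2} = \left(\left(-5\right) 12 - 50\right)^{2} = \left(-60 - 50\right)^{2} = \left(-110\right)^{2} = 12100$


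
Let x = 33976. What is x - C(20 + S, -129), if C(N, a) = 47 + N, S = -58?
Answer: 33967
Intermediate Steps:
x - C(20 + S, -129) = 33976 - (47 + (20 - 58)) = 33976 - (47 - 38) = 33976 - 1*9 = 33976 - 9 = 33967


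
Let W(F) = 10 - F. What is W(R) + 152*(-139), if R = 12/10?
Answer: -105596/5 ≈ -21119.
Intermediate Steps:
R = 6/5 (R = 12*(⅒) = 6/5 ≈ 1.2000)
W(R) + 152*(-139) = (10 - 1*6/5) + 152*(-139) = (10 - 6/5) - 21128 = 44/5 - 21128 = -105596/5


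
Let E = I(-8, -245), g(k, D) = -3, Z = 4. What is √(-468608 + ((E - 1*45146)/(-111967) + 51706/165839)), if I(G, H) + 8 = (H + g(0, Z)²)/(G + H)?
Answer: 4*I*√646373466256890400803549941518/4697829314189 ≈ 684.55*I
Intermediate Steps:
I(G, H) = -8 + (9 + H)/(G + H) (I(G, H) = -8 + (H + (-3)²)/(G + H) = -8 + (H + 9)/(G + H) = -8 + (9 + H)/(G + H))
E = -1788/253 (E = (9 - 8*(-8) - 7*(-245))/(-8 - 245) = (9 + 64 + 1715)/(-253) = -1/253*1788 = -1788/253 ≈ -7.0672)
√(-468608 + ((E - 1*45146)/(-111967) + 51706/165839)) = √(-468608 + ((-1788/253 - 1*45146)/(-111967) + 51706/165839)) = √(-468608 + ((-1788/253 - 45146)*(-1/111967) + 51706*(1/165839))) = √(-468608 + (-11423726/253*(-1/111967) + 51706/165839)) = √(-468608 + (11423726/28327651 + 51706/165839)) = √(-468608 + 3359208818720/4697829314189) = √(-2201437040054660192/4697829314189) = 4*I*√646373466256890400803549941518/4697829314189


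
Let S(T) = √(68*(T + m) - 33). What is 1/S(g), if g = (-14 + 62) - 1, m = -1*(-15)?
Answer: √4183/4183 ≈ 0.015462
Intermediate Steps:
m = 15
g = 47 (g = 48 - 1 = 47)
S(T) = √(987 + 68*T) (S(T) = √(68*(T + 15) - 33) = √(68*(15 + T) - 33) = √((1020 + 68*T) - 33) = √(987 + 68*T))
1/S(g) = 1/(√(987 + 68*47)) = 1/(√(987 + 3196)) = 1/(√4183) = √4183/4183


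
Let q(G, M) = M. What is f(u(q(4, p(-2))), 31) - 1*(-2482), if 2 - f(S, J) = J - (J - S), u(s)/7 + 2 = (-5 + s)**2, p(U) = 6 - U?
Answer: 2435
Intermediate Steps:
u(s) = -14 + 7*(-5 + s)**2
f(S, J) = 2 - S (f(S, J) = 2 - (J - (J - S)) = 2 - (J + (S - J)) = 2 - S)
f(u(q(4, p(-2))), 31) - 1*(-2482) = (2 - (-14 + 7*(-5 + (6 - 1*(-2)))**2)) - 1*(-2482) = (2 - (-14 + 7*(-5 + (6 + 2))**2)) + 2482 = (2 - (-14 + 7*(-5 + 8)**2)) + 2482 = (2 - (-14 + 7*3**2)) + 2482 = (2 - (-14 + 7*9)) + 2482 = (2 - (-14 + 63)) + 2482 = (2 - 1*49) + 2482 = (2 - 49) + 2482 = -47 + 2482 = 2435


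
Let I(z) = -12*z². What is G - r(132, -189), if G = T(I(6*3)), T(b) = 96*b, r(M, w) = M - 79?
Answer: -373301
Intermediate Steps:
r(M, w) = -79 + M
G = -373248 (G = 96*(-12*(6*3)²) = 96*(-12*18²) = 96*(-12*324) = 96*(-3888) = -373248)
G - r(132, -189) = -373248 - (-79 + 132) = -373248 - 1*53 = -373248 - 53 = -373301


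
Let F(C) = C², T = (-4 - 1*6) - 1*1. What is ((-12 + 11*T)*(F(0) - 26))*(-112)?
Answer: -387296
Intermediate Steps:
T = -11 (T = (-4 - 6) - 1 = -10 - 1 = -11)
((-12 + 11*T)*(F(0) - 26))*(-112) = ((-12 + 11*(-11))*(0² - 26))*(-112) = ((-12 - 121)*(0 - 26))*(-112) = -133*(-26)*(-112) = 3458*(-112) = -387296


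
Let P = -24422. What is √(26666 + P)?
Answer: 2*√561 ≈ 47.371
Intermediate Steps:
√(26666 + P) = √(26666 - 24422) = √2244 = 2*√561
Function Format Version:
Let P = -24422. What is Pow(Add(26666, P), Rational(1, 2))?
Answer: Mul(2, Pow(561, Rational(1, 2))) ≈ 47.371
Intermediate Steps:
Pow(Add(26666, P), Rational(1, 2)) = Pow(Add(26666, -24422), Rational(1, 2)) = Pow(2244, Rational(1, 2)) = Mul(2, Pow(561, Rational(1, 2)))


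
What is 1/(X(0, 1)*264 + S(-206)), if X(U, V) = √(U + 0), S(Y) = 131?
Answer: 1/131 ≈ 0.0076336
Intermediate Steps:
X(U, V) = √U
1/(X(0, 1)*264 + S(-206)) = 1/(√0*264 + 131) = 1/(0*264 + 131) = 1/(0 + 131) = 1/131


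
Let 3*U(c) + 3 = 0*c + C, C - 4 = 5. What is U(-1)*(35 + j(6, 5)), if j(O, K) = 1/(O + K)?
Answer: 772/11 ≈ 70.182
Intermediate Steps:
C = 9 (C = 4 + 5 = 9)
j(O, K) = 1/(K + O)
U(c) = 2 (U(c) = -1 + (0*c + 9)/3 = -1 + (0 + 9)/3 = -1 + (⅓)*9 = -1 + 3 = 2)
U(-1)*(35 + j(6, 5)) = 2*(35 + 1/(5 + 6)) = 2*(35 + 1/11) = 2*(386/11) = 772/11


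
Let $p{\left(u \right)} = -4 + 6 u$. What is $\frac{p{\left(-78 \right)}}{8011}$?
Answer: $- \frac{472}{8011} \approx -0.058919$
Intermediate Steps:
$\frac{p{\left(-78 \right)}}{8011} = \frac{-4 + 6 \left(-78\right)}{8011} = \left(-4 - 468\right) \frac{1}{8011} = \left(-472\right) \frac{1}{8011} = - \frac{472}{8011}$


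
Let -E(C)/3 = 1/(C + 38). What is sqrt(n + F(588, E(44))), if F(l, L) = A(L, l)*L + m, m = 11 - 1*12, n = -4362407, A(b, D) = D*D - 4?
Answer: 7*I*sqrt(150091242)/41 ≈ 2091.7*I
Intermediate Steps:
A(b, D) = -4 + D**2 (A(b, D) = D**2 - 4 = -4 + D**2)
E(C) = -3/(38 + C) (E(C) = -3/(C + 38) = -3/(38 + C))
m = -1 (m = 11 - 12 = -1)
F(l, L) = -1 + L*(-4 + l**2) (F(l, L) = (-4 + l**2)*L - 1 = L*(-4 + l**2) - 1 = -1 + L*(-4 + l**2))
sqrt(n + F(588, E(44))) = sqrt(-4362407 + (-1 + (-3/(38 + 44))*(-4 + 588**2))) = sqrt(-4362407 + (-1 + (-3/82)*(-4 + 345744))) = sqrt(-4362407 + (-1 - 3*1/82*345740)) = sqrt(-4362407 + (-1 - 3/82*345740)) = sqrt(-4362407 + (-1 - 518610/41)) = sqrt(-4362407 - 518651/41) = sqrt(-179377338/41) = 7*I*sqrt(150091242)/41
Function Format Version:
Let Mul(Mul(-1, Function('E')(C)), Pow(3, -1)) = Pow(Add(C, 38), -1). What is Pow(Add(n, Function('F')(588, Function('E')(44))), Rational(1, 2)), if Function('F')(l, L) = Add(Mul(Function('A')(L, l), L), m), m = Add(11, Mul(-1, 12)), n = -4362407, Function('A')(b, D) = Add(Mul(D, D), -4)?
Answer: Mul(Rational(7, 41), I, Pow(150091242, Rational(1, 2))) ≈ Mul(2091.7, I)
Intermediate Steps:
Function('A')(b, D) = Add(-4, Pow(D, 2)) (Function('A')(b, D) = Add(Pow(D, 2), -4) = Add(-4, Pow(D, 2)))
Function('E')(C) = Mul(-3, Pow(Add(38, C), -1)) (Function('E')(C) = Mul(-3, Pow(Add(C, 38), -1)) = Mul(-3, Pow(Add(38, C), -1)))
m = -1 (m = Add(11, -12) = -1)
Function('F')(l, L) = Add(-1, Mul(L, Add(-4, Pow(l, 2)))) (Function('F')(l, L) = Add(Mul(Add(-4, Pow(l, 2)), L), -1) = Add(Mul(L, Add(-4, Pow(l, 2))), -1) = Add(-1, Mul(L, Add(-4, Pow(l, 2)))))
Pow(Add(n, Function('F')(588, Function('E')(44))), Rational(1, 2)) = Pow(Add(-4362407, Add(-1, Mul(Mul(-3, Pow(Add(38, 44), -1)), Add(-4, Pow(588, 2))))), Rational(1, 2)) = Pow(Add(-4362407, Add(-1, Mul(Mul(-3, Pow(82, -1)), Add(-4, 345744)))), Rational(1, 2)) = Pow(Add(-4362407, Add(-1, Mul(Mul(-3, Rational(1, 82)), 345740))), Rational(1, 2)) = Pow(Add(-4362407, Add(-1, Mul(Rational(-3, 82), 345740))), Rational(1, 2)) = Pow(Add(-4362407, Add(-1, Rational(-518610, 41))), Rational(1, 2)) = Pow(Add(-4362407, Rational(-518651, 41)), Rational(1, 2)) = Pow(Rational(-179377338, 41), Rational(1, 2)) = Mul(Rational(7, 41), I, Pow(150091242, Rational(1, 2)))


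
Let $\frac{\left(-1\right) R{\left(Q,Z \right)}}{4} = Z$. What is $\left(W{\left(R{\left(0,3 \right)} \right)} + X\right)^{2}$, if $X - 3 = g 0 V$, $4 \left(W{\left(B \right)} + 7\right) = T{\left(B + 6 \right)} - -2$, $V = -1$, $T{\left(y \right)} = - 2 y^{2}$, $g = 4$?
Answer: $\frac{1849}{4} \approx 462.25$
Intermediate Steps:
$R{\left(Q,Z \right)} = - 4 Z$
$W{\left(B \right)} = - \frac{13}{2} - \frac{\left(6 + B\right)^{2}}{2}$ ($W{\left(B \right)} = -7 + \frac{- 2 \left(B + 6\right)^{2} - -2}{4} = -7 + \frac{- 2 \left(6 + B\right)^{2} + 2}{4} = -7 + \frac{2 - 2 \left(6 + B\right)^{2}}{4} = -7 - \left(- \frac{1}{2} + \frac{\left(6 + B\right)^{2}}{2}\right) = - \frac{13}{2} - \frac{\left(6 + B\right)^{2}}{2}$)
$X = 3$ ($X = 3 + 4 \cdot 0 \left(-1\right) = 3 + 0 \left(-1\right) = 3 + 0 = 3$)
$\left(W{\left(R{\left(0,3 \right)} \right)} + X\right)^{2} = \left(\left(- \frac{13}{2} - \frac{\left(6 - 12\right)^{2}}{2}\right) + 3\right)^{2} = \left(\left(- \frac{13}{2} - \frac{\left(-6\right)^{2}}{2}\right) + 3\right)^{2} = \left(\left(- \frac{13}{2} - 18\right) + 3\right)^{2} = \left(- \frac{49}{2} + 3\right)^{2} = \left(- \frac{43}{2}\right)^{2} = \frac{1849}{4}$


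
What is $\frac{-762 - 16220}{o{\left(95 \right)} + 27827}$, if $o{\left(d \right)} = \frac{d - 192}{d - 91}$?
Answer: $- \frac{67928}{111211} \approx -0.6108$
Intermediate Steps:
$o{\left(d \right)} = \frac{-192 + d}{-91 + d}$
$\frac{-762 - 16220}{o{\left(95 \right)} + 27827} = \frac{-762 - 16220}{\frac{-192 + 95}{-91 + 95} + 27827} = - \frac{16982}{\frac{1}{4} \left(-97\right) + 27827} = - \frac{16982}{- \frac{97}{4} + 27827} = - \frac{16982}{\frac{111211}{4}} = \left(-16982\right) \frac{4}{111211} = - \frac{67928}{111211}$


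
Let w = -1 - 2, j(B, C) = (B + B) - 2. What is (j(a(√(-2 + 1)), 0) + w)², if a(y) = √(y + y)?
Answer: 5 - 12*I ≈ 5.0 - 12.0*I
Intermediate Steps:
a(y) = √2*√y (a(y) = √(2*y) = √2*√y)
j(B, C) = -2 + 2*B (j(B, C) = 2*B - 2 = -2 + 2*B)
w = -3
(j(a(√(-2 + 1)), 0) + w)² = ((-2 + 2*(√2*√(√(-2 + 1)))) - 3)² = ((-2 + 2*(√2*√(√(-1)))) - 3)² = ((-2 + 2*(√2*√I)) - 3)² = ((-2 + 2*√2*√I) - 3)² = (-5 + 2*√2*√I)²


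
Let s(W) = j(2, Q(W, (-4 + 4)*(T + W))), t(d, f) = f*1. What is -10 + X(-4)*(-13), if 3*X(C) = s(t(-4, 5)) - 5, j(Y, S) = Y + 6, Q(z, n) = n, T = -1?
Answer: -23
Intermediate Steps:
t(d, f) = f
j(Y, S) = 6 + Y
s(W) = 8 (s(W) = 6 + 2 = 8)
X(C) = 1 (X(C) = (8 - 5)/3 = (1/3)*3 = 1)
-10 + X(-4)*(-13) = -10 + 1*(-13) = -10 - 13 = -23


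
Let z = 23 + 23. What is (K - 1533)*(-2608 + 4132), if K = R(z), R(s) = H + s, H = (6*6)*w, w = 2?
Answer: -2156460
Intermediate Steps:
z = 46
H = 72 (H = (6*6)*2 = 36*2 = 72)
R(s) = 72 + s
K = 118 (K = 72 + 46 = 118)
(K - 1533)*(-2608 + 4132) = (118 - 1533)*(-2608 + 4132) = -1415*1524 = -2156460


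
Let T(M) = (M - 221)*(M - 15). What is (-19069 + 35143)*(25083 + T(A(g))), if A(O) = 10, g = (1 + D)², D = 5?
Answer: 420142212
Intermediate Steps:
g = 36 (g = (1 + 5)² = 6² = 36)
T(M) = (-221 + M)*(-15 + M)
(-19069 + 35143)*(25083 + T(A(g))) = (-19069 + 35143)*(25083 + (3315 + 10² - 236*10)) = 16074*(25083 + (3315 + 100 - 2360)) = 16074*(25083 + 1055) = 16074*26138 = 420142212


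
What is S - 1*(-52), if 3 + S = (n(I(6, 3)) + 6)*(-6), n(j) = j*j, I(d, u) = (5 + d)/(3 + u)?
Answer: -43/6 ≈ -7.1667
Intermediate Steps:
I(d, u) = (5 + d)/(3 + u)
n(j) = j**2
S = -355/6 (S = -3 + (((5 + 6)/(3 + 3))**2 + 6)*(-6) = -3 + ((11/6)**2 + 6)*(-6) = -3 + (121/36 + 6)*(-6) = -3 + (337/36)*(-6) = -3 - 337/6 = -355/6 ≈ -59.167)
S - 1*(-52) = -355/6 - 1*(-52) = -355/6 + 52 = -43/6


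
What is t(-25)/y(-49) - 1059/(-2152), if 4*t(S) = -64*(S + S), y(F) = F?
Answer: -1669709/105448 ≈ -15.834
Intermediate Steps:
t(S) = -32*S (t(S) = (-64*(S + S))/4 = (-128*S)/4 = -32*S)
t(-25)/y(-49) - 1059/(-2152) = -32*(-25)/(-49) - 1059/(-2152) = 800*(-1/49) - 1059*(-1/2152) = -800/49 + 1059/2152 = -1669709/105448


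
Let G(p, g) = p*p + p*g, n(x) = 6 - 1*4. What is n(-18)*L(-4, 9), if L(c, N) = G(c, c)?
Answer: 64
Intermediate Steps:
n(x) = 2 (n(x) = 6 - 4 = 2)
G(p, g) = p**2 + g*p
L(c, N) = 2*c**2 (L(c, N) = c*(c + c) = c*(2*c) = 2*c**2)
n(-18)*L(-4, 9) = 2*(2*(-4)**2) = 2*(2*16) = 2*32 = 64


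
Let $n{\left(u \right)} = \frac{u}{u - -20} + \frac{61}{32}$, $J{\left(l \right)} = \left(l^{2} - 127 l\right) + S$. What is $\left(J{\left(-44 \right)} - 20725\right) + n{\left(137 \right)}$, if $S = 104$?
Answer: $- \frac{65785367}{5024} \approx -13094.0$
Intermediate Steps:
$J{\left(l \right)} = 104 + l^{2} - 127 l$ ($J{\left(l \right)} = \left(l^{2} - 127 l\right) + 104 = 104 + l^{2} - 127 l$)
$n{\left(u \right)} = \frac{61}{32} + \frac{u}{20 + u}$ ($n{\left(u \right)} = \frac{u}{u + 20} + 61 \cdot \frac{1}{32} = \frac{u}{20 + u} + \frac{61}{32} = \frac{61}{32} + \frac{u}{20 + u}$)
$\left(J{\left(-44 \right)} - 20725\right) + n{\left(137 \right)} = \left(\left(104 + \left(-44\right)^{2} - -5588\right) - 20725\right) + \frac{1220 + 93 \cdot 137}{32 \left(20 + 137\right)} = \left(\left(104 + 1936 + 5588\right) - 20725\right) + \frac{1220 + 12741}{32 \cdot 157} = \left(7628 - 20725\right) + \frac{1}{32} \cdot \frac{1}{157} \cdot 13961 = -13097 + \frac{13961}{5024} = - \frac{65785367}{5024}$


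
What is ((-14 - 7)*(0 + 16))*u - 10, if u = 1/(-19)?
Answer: 146/19 ≈ 7.6842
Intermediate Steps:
u = -1/19 ≈ -0.052632
((-14 - 7)*(0 + 16))*u - 10 = ((-14 - 7)*(0 + 16))*(-1/19) - 10 = -21*16*(-1/19) - 10 = -336*(-1/19) - 10 = 336/19 - 10 = 146/19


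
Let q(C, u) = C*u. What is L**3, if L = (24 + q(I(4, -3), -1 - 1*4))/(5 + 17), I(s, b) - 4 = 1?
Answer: -1/10648 ≈ -9.3914e-5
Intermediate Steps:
I(s, b) = 5 (I(s, b) = 4 + 1 = 5)
L = -1/22 (L = (24 + 5*(-1 - 1*4))/(5 + 17) = (24 + 5*(-1 - 4))/22 = (24 + 5*(-5))*(1/22) = (24 - 25)*(1/22) = -1*1/22 = -1/22 ≈ -0.045455)
L**3 = (-1/22)**3 = -1/10648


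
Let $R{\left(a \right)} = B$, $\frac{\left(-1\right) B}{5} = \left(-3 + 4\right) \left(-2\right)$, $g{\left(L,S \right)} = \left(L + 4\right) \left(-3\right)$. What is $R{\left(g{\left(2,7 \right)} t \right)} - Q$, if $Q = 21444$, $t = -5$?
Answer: $-21434$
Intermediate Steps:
$g{\left(L,S \right)} = -12 - 3 L$ ($g{\left(L,S \right)} = \left(4 + L\right) \left(-3\right) = -12 - 3 L$)
$B = 10$ ($B = - 5 \left(-3 + 4\right) \left(-2\right) = - 5 \cdot 1 \left(-2\right) = \left(-5\right) \left(-2\right) = 10$)
$R{\left(a \right)} = 10$
$R{\left(g{\left(2,7 \right)} t \right)} - Q = 10 - 21444 = -21434$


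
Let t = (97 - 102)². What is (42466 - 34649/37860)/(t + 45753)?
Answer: 1607728111/1733155080 ≈ 0.92763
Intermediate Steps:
t = 25 (t = (-5)² = 25)
(42466 - 34649/37860)/(t + 45753) = (42466 - 34649/37860)/(25 + 45753) = (42466 - 34649*1/37860)/45778 = (42466 - 34649/37860)*(1/45778) = (1607728111/37860)*(1/45778) = 1607728111/1733155080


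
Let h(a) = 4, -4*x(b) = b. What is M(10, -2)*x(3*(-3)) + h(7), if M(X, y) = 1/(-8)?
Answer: 119/32 ≈ 3.7188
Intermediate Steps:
x(b) = -b/4
M(X, y) = -⅛
M(10, -2)*x(3*(-3)) + h(7) = -(-1)*3*(-3)/32 + 4 = -(-1)*(-9)/32 + 4 = -⅛*9/4 + 4 = -9/32 + 4 = 119/32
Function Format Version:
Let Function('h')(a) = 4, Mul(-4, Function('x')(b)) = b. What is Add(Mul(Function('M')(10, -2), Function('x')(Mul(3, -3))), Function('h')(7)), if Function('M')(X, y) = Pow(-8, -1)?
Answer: Rational(119, 32) ≈ 3.7188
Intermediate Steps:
Function('x')(b) = Mul(Rational(-1, 4), b)
Function('M')(X, y) = Rational(-1, 8)
Add(Mul(Function('M')(10, -2), Function('x')(Mul(3, -3))), Function('h')(7)) = Add(Mul(Rational(-1, 8), Mul(Rational(-1, 4), Mul(3, -3))), 4) = Add(Mul(Rational(-1, 8), Mul(Rational(-1, 4), -9)), 4) = Add(Mul(Rational(-1, 8), Rational(9, 4)), 4) = Add(Rational(-9, 32), 4) = Rational(119, 32)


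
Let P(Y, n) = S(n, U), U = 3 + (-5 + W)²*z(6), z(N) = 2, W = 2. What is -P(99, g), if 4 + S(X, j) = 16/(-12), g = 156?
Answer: 16/3 ≈ 5.3333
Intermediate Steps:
U = 21 (U = 3 + (-5 + 2)²*2 = 3 + (-3)²*2 = 3 + 9*2 = 3 + 18 = 21)
S(X, j) = -16/3 (S(X, j) = -4 + 16/(-12) = -4 + 16*(-1/12) = -4 - 4/3 = -16/3)
P(Y, n) = -16/3
-P(99, g) = -1*(-16/3) = 16/3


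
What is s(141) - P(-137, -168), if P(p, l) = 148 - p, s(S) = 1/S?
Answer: -40184/141 ≈ -284.99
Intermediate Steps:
s(141) - P(-137, -168) = 1/141 - (148 - 1*(-137)) = 1/141 - (148 + 137) = 1/141 - 1*285 = 1/141 - 285 = -40184/141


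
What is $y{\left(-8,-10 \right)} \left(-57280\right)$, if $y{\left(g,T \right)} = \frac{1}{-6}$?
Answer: $\frac{28640}{3} \approx 9546.7$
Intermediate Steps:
$y{\left(g,T \right)} = - \frac{1}{6}$
$y{\left(-8,-10 \right)} \left(-57280\right) = \left(- \frac{1}{6}\right) \left(-57280\right) = \frac{28640}{3}$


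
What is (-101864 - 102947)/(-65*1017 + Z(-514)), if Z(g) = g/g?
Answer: 204811/66104 ≈ 3.0983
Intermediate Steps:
Z(g) = 1
(-101864 - 102947)/(-65*1017 + Z(-514)) = (-101864 - 102947)/(-65*1017 + 1) = -204811/(-66105 + 1) = -204811/(-66104) = -204811*(-1/66104) = 204811/66104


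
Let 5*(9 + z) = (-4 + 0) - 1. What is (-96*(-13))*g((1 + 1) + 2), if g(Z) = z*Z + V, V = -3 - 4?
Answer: -58656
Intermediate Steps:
V = -7
z = -10 (z = -9 + ((-4 + 0) - 1)/5 = -9 + (-4 - 1)/5 = -9 + (1/5)*(-5) = -9 - 1 = -10)
g(Z) = -7 - 10*Z (g(Z) = -10*Z - 7 = -7 - 10*Z)
(-96*(-13))*g((1 + 1) + 2) = (-96*(-13))*(-7 - 10*((1 + 1) + 2)) = 1248*(-7 - 10*(2 + 2)) = 1248*(-7 - 10*4) = 1248*(-7 - 40) = 1248*(-47) = -58656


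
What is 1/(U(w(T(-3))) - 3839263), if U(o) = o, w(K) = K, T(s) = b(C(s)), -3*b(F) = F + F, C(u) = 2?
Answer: -3/11517793 ≈ -2.6047e-7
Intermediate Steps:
b(F) = -2*F/3 (b(F) = -(F + F)/3 = -2*F/3)
T(s) = -4/3 (T(s) = -⅔*2 = -4/3)
1/(U(w(T(-3))) - 3839263) = 1/(-4/3 - 3839263) = 1/(-11517793/3) = -3/11517793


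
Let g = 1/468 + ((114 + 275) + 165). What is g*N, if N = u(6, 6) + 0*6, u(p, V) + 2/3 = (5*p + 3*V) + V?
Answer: 10370920/351 ≈ 29547.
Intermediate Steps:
u(p, V) = -⅔ + 4*V + 5*p (u(p, V) = -⅔ + ((5*p + 3*V) + V) = -⅔ + ((3*V + 5*p) + V) = -⅔ + (4*V + 5*p) = -⅔ + 4*V + 5*p)
g = 259273/468 (g = 1/468 + (389 + 165) = 1/468 + 554 = 259273/468 ≈ 554.00)
N = 160/3 (N = (-⅔ + 4*6 + 5*6) + 0*6 = (-⅔ + 24 + 30) + 0 = 160/3 + 0 = 160/3 ≈ 53.333)
g*N = (259273/468)*(160/3) = 10370920/351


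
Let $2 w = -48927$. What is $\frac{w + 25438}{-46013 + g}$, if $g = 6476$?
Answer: $- \frac{1949}{79074} \approx -0.024648$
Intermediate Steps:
$w = - \frac{48927}{2}$ ($w = \frac{1}{2} \left(-48927\right) = - \frac{48927}{2} \approx -24464.0$)
$\frac{w + 25438}{-46013 + g} = \frac{- \frac{48927}{2} + 25438}{-46013 + 6476} = \frac{1949}{2 \left(-39537\right)} = \frac{1949}{2} \left(- \frac{1}{39537}\right) = - \frac{1949}{79074}$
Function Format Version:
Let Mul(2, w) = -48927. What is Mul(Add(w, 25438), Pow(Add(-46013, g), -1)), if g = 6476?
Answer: Rational(-1949, 79074) ≈ -0.024648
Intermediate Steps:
w = Rational(-48927, 2) (w = Mul(Rational(1, 2), -48927) = Rational(-48927, 2) ≈ -24464.)
Mul(Add(w, 25438), Pow(Add(-46013, g), -1)) = Mul(Add(Rational(-48927, 2), 25438), Pow(Add(-46013, 6476), -1)) = Mul(Rational(1949, 2), Pow(-39537, -1)) = Mul(Rational(1949, 2), Rational(-1, 39537)) = Rational(-1949, 79074)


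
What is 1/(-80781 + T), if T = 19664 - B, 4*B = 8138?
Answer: -2/126303 ≈ -1.5835e-5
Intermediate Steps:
B = 4069/2 (B = (1/4)*8138 = 4069/2 ≈ 2034.5)
T = 35259/2 (T = 19664 - 1*4069/2 = 19664 - 4069/2 = 35259/2 ≈ 17630.)
1/(-80781 + T) = 1/(-80781 + 35259/2) = 1/(-126303/2) = -2/126303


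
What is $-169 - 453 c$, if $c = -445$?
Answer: $201416$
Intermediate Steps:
$-169 - 453 c = -169 - -201585 = -169 + 201585 = 201416$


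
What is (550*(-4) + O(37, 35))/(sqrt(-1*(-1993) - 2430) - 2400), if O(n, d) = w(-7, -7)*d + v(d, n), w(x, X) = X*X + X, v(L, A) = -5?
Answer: 1764000/5760437 + 735*I*sqrt(437)/5760437 ≈ 0.30623 + 0.0026673*I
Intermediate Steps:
w(x, X) = X + X**2 (w(x, X) = X**2 + X = X + X**2)
O(n, d) = -5 + 42*d (O(n, d) = (-7*(1 - 7))*d - 5 = (-7*(-6))*d - 5 = 42*d - 5 = -5 + 42*d)
(550*(-4) + O(37, 35))/(sqrt(-1*(-1993) - 2430) - 2400) = (550*(-4) + (-5 + 42*35))/(sqrt(-1*(-1993) - 2430) - 2400) = (-2200 + (-5 + 1470))/(sqrt(1993 - 2430) - 2400) = (-2200 + 1465)/(sqrt(-437) - 2400) = -735/(I*sqrt(437) - 2400) = -735/(-2400 + I*sqrt(437))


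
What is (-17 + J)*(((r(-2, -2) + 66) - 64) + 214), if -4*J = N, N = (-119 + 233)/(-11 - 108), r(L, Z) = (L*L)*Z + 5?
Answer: -849657/238 ≈ -3570.0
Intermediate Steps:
r(L, Z) = 5 + Z*L² (r(L, Z) = L²*Z + 5 = Z*L² + 5 = 5 + Z*L²)
N = -114/119 (N = 114/(-119) = 114*(-1/119) = -114/119 ≈ -0.95798)
J = 57/238 (J = -¼*(-114/119) = 57/238 ≈ 0.23950)
(-17 + J)*(((r(-2, -2) + 66) - 64) + 214) = (-17 + 57/238)*((((5 - 2*(-2)²) + 66) - 64) + 214) = -3989*((((5 - 2*4) + 66) - 64) + 214)/238 = -3989*((((5 - 8) + 66) - 64) + 214)/238 = -3989*(((-3 + 66) - 64) + 214)/238 = -3989*((63 - 64) + 214)/238 = -3989*(-1 + 214)/238 = -3989/238*213 = -849657/238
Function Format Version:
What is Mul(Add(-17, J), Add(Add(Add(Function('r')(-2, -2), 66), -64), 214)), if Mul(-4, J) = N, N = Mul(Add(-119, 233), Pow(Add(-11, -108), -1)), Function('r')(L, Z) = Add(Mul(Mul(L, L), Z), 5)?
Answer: Rational(-849657, 238) ≈ -3570.0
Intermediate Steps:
Function('r')(L, Z) = Add(5, Mul(Z, Pow(L, 2))) (Function('r')(L, Z) = Add(Mul(Pow(L, 2), Z), 5) = Add(Mul(Z, Pow(L, 2)), 5) = Add(5, Mul(Z, Pow(L, 2))))
N = Rational(-114, 119) (N = Mul(114, Pow(-119, -1)) = Mul(114, Rational(-1, 119)) = Rational(-114, 119) ≈ -0.95798)
J = Rational(57, 238) (J = Mul(Rational(-1, 4), Rational(-114, 119)) = Rational(57, 238) ≈ 0.23950)
Mul(Add(-17, J), Add(Add(Add(Function('r')(-2, -2), 66), -64), 214)) = Mul(Add(-17, Rational(57, 238)), Add(Add(Add(Add(5, Mul(-2, Pow(-2, 2))), 66), -64), 214)) = Mul(Rational(-3989, 238), Add(Add(Add(Add(5, Mul(-2, 4)), 66), -64), 214)) = Mul(Rational(-3989, 238), Add(Add(Add(Add(5, -8), 66), -64), 214)) = Mul(Rational(-3989, 238), Add(Add(Add(-3, 66), -64), 214)) = Mul(Rational(-3989, 238), Add(Add(63, -64), 214)) = Mul(Rational(-3989, 238), Add(-1, 214)) = Mul(Rational(-3989, 238), 213) = Rational(-849657, 238)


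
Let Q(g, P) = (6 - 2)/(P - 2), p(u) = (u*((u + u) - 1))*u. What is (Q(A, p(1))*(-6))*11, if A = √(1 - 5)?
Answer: 264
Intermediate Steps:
A = 2*I (A = √(-4) = 2*I ≈ 2.0*I)
p(u) = u²*(-1 + 2*u) (p(u) = (u*(2*u - 1))*u = (u*(-1 + 2*u))*u = u²*(-1 + 2*u))
Q(g, P) = 4/(-2 + P)
(Q(A, p(1))*(-6))*11 = ((4/(-2 + 1²*(-1 + 2*1)))*(-6))*11 = ((4/(-2 + 1*(-1 + 2)))*(-6))*11 = ((4/(-2 + 1*1))*(-6))*11 = ((4/(-2 + 1))*(-6))*11 = ((4/(-1))*(-6))*11 = ((4*(-1))*(-6))*11 = -4*(-6)*11 = 24*11 = 264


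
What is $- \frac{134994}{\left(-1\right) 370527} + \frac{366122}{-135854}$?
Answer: $- \frac{19553101903}{8389595843} \approx -2.3306$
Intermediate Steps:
$- \frac{134994}{\left(-1\right) 370527} + \frac{366122}{-135854} = - \frac{134994}{-370527} + 366122 \left(- \frac{1}{135854}\right) = \left(-134994\right) \left(- \frac{1}{370527}\right) - \frac{183061}{67927} = \frac{44998}{123509} - \frac{183061}{67927} = - \frac{19553101903}{8389595843}$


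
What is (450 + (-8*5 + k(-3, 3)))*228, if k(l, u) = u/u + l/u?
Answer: 93480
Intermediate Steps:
k(l, u) = 1 + l/u
(450 + (-8*5 + k(-3, 3)))*228 = (450 + (-8*5 + (-3 + 3)/3))*228 = (450 + (-40 + (⅓)*0))*228 = (450 + (-40 + 0))*228 = (450 - 40)*228 = 410*228 = 93480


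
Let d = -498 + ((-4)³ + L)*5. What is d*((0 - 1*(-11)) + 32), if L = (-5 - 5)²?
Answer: -13674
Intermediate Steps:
L = 100 (L = (-10)² = 100)
d = -318 (d = -498 + ((-4)³ + 100)*5 = -498 + (-64 + 100)*5 = -498 + 36*5 = -498 + 180 = -318)
d*((0 - 1*(-11)) + 32) = -318*((0 - 1*(-11)) + 32) = -318*((0 + 11) + 32) = -318*(11 + 32) = -318*43 = -13674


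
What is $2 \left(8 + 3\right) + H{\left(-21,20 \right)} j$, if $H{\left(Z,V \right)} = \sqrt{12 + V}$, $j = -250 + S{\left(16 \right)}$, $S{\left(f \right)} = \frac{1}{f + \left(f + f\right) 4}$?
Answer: $22 - \frac{35999 \sqrt{2}}{36} \approx -1392.2$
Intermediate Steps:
$S{\left(f \right)} = \frac{1}{9 f}$ ($S{\left(f \right)} = \frac{1}{f + 2 f 4} = \frac{1}{f + 8 f} = \frac{1}{9 f}$)
$j = - \frac{35999}{144}$ ($j = -250 + \frac{1}{9 \cdot 16} = -250 + \frac{1}{9} \cdot \frac{1}{16} = -250 + \frac{1}{144} = - \frac{35999}{144} \approx -249.99$)
$2 \left(8 + 3\right) + H{\left(-21,20 \right)} j = 2 \left(8 + 3\right) + \sqrt{12 + 20} \left(- \frac{35999}{144}\right) = 2 \cdot 11 + \sqrt{32} \left(- \frac{35999}{144}\right) = 22 + 4 \sqrt{2} \left(- \frac{35999}{144}\right) = 22 - \frac{35999 \sqrt{2}}{36}$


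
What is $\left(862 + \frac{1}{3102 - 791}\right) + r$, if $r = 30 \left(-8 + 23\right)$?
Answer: $\frac{3032033}{2311} \approx 1312.0$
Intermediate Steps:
$r = 450$ ($r = 30 \cdot 15 = 450$)
$\left(862 + \frac{1}{3102 - 791}\right) + r = \left(862 + \frac{1}{3102 - 791}\right) + 450 = \left(862 + \frac{1}{2311}\right) + 450 = \frac{1992083}{2311} + 450 = \frac{3032033}{2311}$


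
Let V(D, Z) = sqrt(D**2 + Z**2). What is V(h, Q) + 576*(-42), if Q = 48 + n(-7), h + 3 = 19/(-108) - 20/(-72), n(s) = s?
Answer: -24192 + sqrt(19705153)/108 ≈ -24151.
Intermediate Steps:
h = -313/108 (h = -3 + (19/(-108) - 20/(-72)) = -3 + (19*(-1/108) - 20*(-1/72)) = -3 + (-19/108 + 5/18) = -3 + 11/108 = -313/108 ≈ -2.8981)
Q = 41 (Q = 48 - 7 = 41)
V(h, Q) + 576*(-42) = sqrt((-313/108)**2 + 41**2) + 576*(-42) = sqrt(97969/11664 + 1681) - 24192 = sqrt(19705153/11664) - 24192 = sqrt(19705153)/108 - 24192 = -24192 + sqrt(19705153)/108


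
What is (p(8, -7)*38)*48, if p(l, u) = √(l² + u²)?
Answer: 1824*√113 ≈ 19389.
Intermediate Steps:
(p(8, -7)*38)*48 = (√(8² + (-7)²)*38)*48 = (√(64 + 49)*38)*48 = (√113*38)*48 = (38*√113)*48 = 1824*√113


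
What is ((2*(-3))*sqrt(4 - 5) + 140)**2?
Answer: 19564 - 1680*I ≈ 19564.0 - 1680.0*I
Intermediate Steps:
((2*(-3))*sqrt(4 - 5) + 140)**2 = (-6*I + 140)**2 = (140 - 6*I)**2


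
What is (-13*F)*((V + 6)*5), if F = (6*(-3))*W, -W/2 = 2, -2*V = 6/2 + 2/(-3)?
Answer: -22620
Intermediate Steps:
V = -7/6 (V = -(6/2 + 2/(-3))/2 = -(6*(½) + 2*(-⅓))/2 = -(3 - ⅔)/2 = -½*7/3 = -7/6 ≈ -1.1667)
W = -4 (W = -2*2 = -4)
F = 72 (F = (6*(-3))*(-4) = -18*(-4) = 72)
(-13*F)*((V + 6)*5) = (-13*72)*((-7/6 + 6)*5) = -4524*5 = -936*145/6 = -22620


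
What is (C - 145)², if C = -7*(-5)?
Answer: 12100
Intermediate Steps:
C = 35
(C - 145)² = (35 - 145)² = (-110)² = 12100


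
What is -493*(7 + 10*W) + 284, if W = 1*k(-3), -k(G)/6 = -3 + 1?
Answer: -62327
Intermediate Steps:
k(G) = 12 (k(G) = -6*(-3 + 1) = -6*(-2) = 12)
W = 12 (W = 1*12 = 12)
-493*(7 + 10*W) + 284 = -493*(7 + 10*12) + 284 = -493*(7 + 120) + 284 = -493*127 + 284 = -62611 + 284 = -62327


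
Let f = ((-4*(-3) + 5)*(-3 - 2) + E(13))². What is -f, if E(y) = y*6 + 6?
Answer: -1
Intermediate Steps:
E(y) = 6 + 6*y (E(y) = 6*y + 6 = 6 + 6*y)
f = 1 (f = ((-4*(-3) + 5)*(-3 - 2) + (6 + 6*13))² = ((12 + 5)*(-5) + (6 + 78))² = (17*(-5) + 84)² = (-85 + 84)² = (-1)² = 1)
-f = -1*1 = -1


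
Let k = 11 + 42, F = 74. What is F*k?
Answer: 3922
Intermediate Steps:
k = 53
F*k = 74*53 = 3922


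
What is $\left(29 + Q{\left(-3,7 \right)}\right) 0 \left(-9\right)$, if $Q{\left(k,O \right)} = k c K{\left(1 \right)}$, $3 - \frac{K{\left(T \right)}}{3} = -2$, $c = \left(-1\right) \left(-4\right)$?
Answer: $0$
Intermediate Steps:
$c = 4$
$K{\left(T \right)} = 15$ ($K{\left(T \right)} = 9 - -6 = 9 + 6 = 15$)
$Q{\left(k,O \right)} = 60 k$ ($Q{\left(k,O \right)} = k 4 \cdot 15 = 4 k 15 = 60 k$)
$\left(29 + Q{\left(-3,7 \right)}\right) 0 \left(-9\right) = \left(29 + 60 \left(-3\right)\right) 0 \left(-9\right) = \left(29 - 180\right) 0 = \left(-151\right) 0 = 0$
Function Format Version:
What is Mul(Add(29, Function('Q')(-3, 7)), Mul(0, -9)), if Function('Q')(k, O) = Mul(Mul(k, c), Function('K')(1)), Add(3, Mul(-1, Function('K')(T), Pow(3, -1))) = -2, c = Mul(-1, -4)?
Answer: 0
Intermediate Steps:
c = 4
Function('K')(T) = 15 (Function('K')(T) = Add(9, Mul(-3, -2)) = Add(9, 6) = 15)
Function('Q')(k, O) = Mul(60, k) (Function('Q')(k, O) = Mul(Mul(k, 4), 15) = Mul(Mul(4, k), 15) = Mul(60, k))
Mul(Add(29, Function('Q')(-3, 7)), Mul(0, -9)) = Mul(Add(29, Mul(60, -3)), Mul(0, -9)) = Mul(Add(29, -180), 0) = Mul(-151, 0) = 0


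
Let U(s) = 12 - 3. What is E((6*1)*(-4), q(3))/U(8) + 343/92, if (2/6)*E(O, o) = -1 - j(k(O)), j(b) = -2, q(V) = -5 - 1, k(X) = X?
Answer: 1121/276 ≈ 4.0616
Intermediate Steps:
q(V) = -6
U(s) = 9
E(O, o) = 3 (E(O, o) = 3*(-1 - 1*(-2)) = 3*(-1 + 2) = 3*1 = 3)
E((6*1)*(-4), q(3))/U(8) + 343/92 = 3/9 + 343/92 = 3*(1/9) + 343*(1/92) = 1/3 + 343/92 = 1121/276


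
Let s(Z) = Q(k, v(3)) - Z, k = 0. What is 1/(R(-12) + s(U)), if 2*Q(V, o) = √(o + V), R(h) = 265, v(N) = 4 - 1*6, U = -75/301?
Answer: 48063680/12748941801 - 90601*I*√2/12748941801 ≈ 0.00377 - 1.005e-5*I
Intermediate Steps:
U = -75/301 (U = -75*1/301 = -75/301 ≈ -0.24917)
v(N) = -2 (v(N) = 4 - 6 = -2)
Q(V, o) = √(V + o)/2 (Q(V, o) = √(o + V)/2 = √(V + o)/2)
s(Z) = -Z + I*√2/2 (s(Z) = √(0 - 2)/2 - Z = √(-2)/2 - Z = (I*√2)/2 - Z = I*√2/2 - Z = -Z + I*√2/2)
1/(R(-12) + s(U)) = 1/(265 + (-1*(-75/301) + I*√2/2)) = 1/(265 + (75/301 + I*√2/2)) = 1/(79840/301 + I*√2/2)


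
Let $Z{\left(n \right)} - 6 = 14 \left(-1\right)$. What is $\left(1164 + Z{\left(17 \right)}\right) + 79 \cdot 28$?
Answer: $3368$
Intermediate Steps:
$Z{\left(n \right)} = -8$ ($Z{\left(n \right)} = 6 + 14 \left(-1\right) = 6 - 14 = -8$)
$\left(1164 + Z{\left(17 \right)}\right) + 79 \cdot 28 = \left(1164 - 8\right) + 79 \cdot 28 = 1156 + 2212 = 3368$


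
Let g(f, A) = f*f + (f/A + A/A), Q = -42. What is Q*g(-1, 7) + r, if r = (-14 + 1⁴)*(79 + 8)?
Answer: -1209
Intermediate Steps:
r = -1131 (r = (-14 + 1)*87 = -13*87 = -1131)
g(f, A) = 1 + f² + f/A (g(f, A) = f² + (f/A + 1) = f² + (1 + f/A) = 1 + f² + f/A)
Q*g(-1, 7) + r = -42*(1 + (-1)² - 1/7) - 1131 = -42*(1 + 1 - 1*⅐) - 1131 = -42*(1 + 1 - ⅐) - 1131 = -42*13/7 - 1131 = -78 - 1131 = -1209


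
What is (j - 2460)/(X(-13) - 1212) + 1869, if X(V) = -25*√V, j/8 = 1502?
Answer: 2749060089/1477069 + 238900*I*√13/1477069 ≈ 1861.2 + 0.58316*I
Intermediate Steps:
j = 12016 (j = 8*1502 = 12016)
(j - 2460)/(X(-13) - 1212) + 1869 = (12016 - 2460)/(-25*I*√13 - 1212) + 1869 = 9556/(-25*I*√13 - 1212) + 1869 = 9556/(-1212 - 25*I*√13) + 1869 = 1869 + 9556/(-1212 - 25*I*√13)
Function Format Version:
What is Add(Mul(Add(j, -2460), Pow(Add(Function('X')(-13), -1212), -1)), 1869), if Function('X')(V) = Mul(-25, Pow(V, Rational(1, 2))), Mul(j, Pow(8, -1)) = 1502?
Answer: Add(Rational(2749060089, 1477069), Mul(Rational(238900, 1477069), I, Pow(13, Rational(1, 2)))) ≈ Add(1861.2, Mul(0.58316, I))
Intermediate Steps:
j = 12016 (j = Mul(8, 1502) = 12016)
Add(Mul(Add(j, -2460), Pow(Add(Function('X')(-13), -1212), -1)), 1869) = Add(Mul(Add(12016, -2460), Pow(Add(Mul(-25, Pow(-13, Rational(1, 2))), -1212), -1)), 1869) = Add(Mul(9556, Pow(Add(Mul(-25, Mul(I, Pow(13, Rational(1, 2)))), -1212), -1)), 1869) = Add(Mul(9556, Pow(Add(Mul(-25, I, Pow(13, Rational(1, 2))), -1212), -1)), 1869) = Add(Mul(9556, Pow(Add(-1212, Mul(-25, I, Pow(13, Rational(1, 2)))), -1)), 1869) = Add(1869, Mul(9556, Pow(Add(-1212, Mul(-25, I, Pow(13, Rational(1, 2)))), -1)))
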